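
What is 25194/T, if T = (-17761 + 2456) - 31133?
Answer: -12597/23219 ≈ -0.54253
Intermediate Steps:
T = -46438 (T = -15305 - 31133 = -46438)
25194/T = 25194/(-46438) = 25194*(-1/46438) = -12597/23219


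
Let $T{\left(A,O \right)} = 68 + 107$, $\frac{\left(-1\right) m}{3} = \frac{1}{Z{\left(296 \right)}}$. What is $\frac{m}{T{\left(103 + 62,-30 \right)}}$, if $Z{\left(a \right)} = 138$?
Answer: $- \frac{1}{8050} \approx -0.00012422$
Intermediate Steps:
$m = - \frac{1}{46}$ ($m = - \frac{3}{138} = \left(-3\right) \frac{1}{138} = - \frac{1}{46} \approx -0.021739$)
$T{\left(A,O \right)} = 175$
$\frac{m}{T{\left(103 + 62,-30 \right)}} = - \frac{1}{46 \cdot 175} = \left(- \frac{1}{46}\right) \frac{1}{175} = - \frac{1}{8050}$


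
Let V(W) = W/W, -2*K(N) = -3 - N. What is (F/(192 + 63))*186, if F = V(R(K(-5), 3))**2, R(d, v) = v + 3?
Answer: 62/85 ≈ 0.72941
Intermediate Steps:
K(N) = 3/2 + N/2 (K(N) = -(-3 - N)/2 = 3/2 + N/2)
R(d, v) = 3 + v
V(W) = 1
F = 1 (F = 1**2 = 1)
(F/(192 + 63))*186 = (1/(192 + 63))*186 = (1/255)*186 = 62/85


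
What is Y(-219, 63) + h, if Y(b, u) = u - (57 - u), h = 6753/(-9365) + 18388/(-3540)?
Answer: 104569283/1657605 ≈ 63.085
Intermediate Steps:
h = -9805462/1657605 (h = 6753*(-1/9365) + 18388*(-1/3540) = -6753/9365 - 4597/885 = -9805462/1657605 ≈ -5.9154)
Y(b, u) = -57 + 2*u (Y(b, u) = u + (-57 + u) = -57 + 2*u)
Y(-219, 63) + h = (-57 + 2*63) - 9805462/1657605 = (-57 + 126) - 9805462/1657605 = 69 - 9805462/1657605 = 104569283/1657605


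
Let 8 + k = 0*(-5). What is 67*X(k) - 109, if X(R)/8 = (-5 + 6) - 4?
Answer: -1717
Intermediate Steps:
k = -8 (k = -8 + 0*(-5) = -8 + 0 = -8)
X(R) = -24 (X(R) = 8*((-5 + 6) - 4) = 8*(1 - 4) = 8*(-3) = -24)
67*X(k) - 109 = 67*(-24) - 109 = -1608 - 109 = -1717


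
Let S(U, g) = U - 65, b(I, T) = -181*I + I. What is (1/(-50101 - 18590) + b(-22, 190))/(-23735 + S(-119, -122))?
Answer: -272016359/1643020029 ≈ -0.16556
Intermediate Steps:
b(I, T) = -180*I
S(U, g) = -65 + U
(1/(-50101 - 18590) + b(-22, 190))/(-23735 + S(-119, -122)) = (1/(-50101 - 18590) - 180*(-22))/(-23735 + (-65 - 119)) = (1/(-68691) + 3960)/(-23735 - 184) = (-1/68691 + 3960)/(-23919) = (272016359/68691)*(-1/23919) = -272016359/1643020029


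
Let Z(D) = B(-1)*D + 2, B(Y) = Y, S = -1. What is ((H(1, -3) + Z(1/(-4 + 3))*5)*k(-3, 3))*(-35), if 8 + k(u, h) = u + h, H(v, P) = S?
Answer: 3920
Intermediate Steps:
H(v, P) = -1
k(u, h) = -8 + h + u (k(u, h) = -8 + (u + h) = -8 + (h + u) = -8 + h + u)
Z(D) = 2 - D (Z(D) = -D + 2 = 2 - D)
((H(1, -3) + Z(1/(-4 + 3))*5)*k(-3, 3))*(-35) = ((-1 + (2 - 1/(-4 + 3))*5)*(-8 + 3 - 3))*(-35) = ((-1 + (2 - 1/(-1))*5)*(-8))*(-35) = ((-1 + (2 - 1*(-1))*5)*(-8))*(-35) = ((-1 + (2 + 1)*5)*(-8))*(-35) = ((-1 + 3*5)*(-8))*(-35) = ((-1 + 15)*(-8))*(-35) = (14*(-8))*(-35) = -112*(-35) = 3920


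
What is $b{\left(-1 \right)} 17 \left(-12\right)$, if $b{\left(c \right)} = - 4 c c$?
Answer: $816$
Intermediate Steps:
$b{\left(c \right)} = - 4 c^{2}$
$b{\left(-1 \right)} 17 \left(-12\right) = - 4 \left(-1\right)^{2} \cdot 17 \left(-12\right) = \left(-4\right) 1 \cdot 17 \left(-12\right) = \left(-4\right) 17 \left(-12\right) = \left(-68\right) \left(-12\right) = 816$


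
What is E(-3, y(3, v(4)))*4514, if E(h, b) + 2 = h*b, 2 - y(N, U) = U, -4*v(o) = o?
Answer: -49654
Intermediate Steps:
v(o) = -o/4
y(N, U) = 2 - U
E(h, b) = -2 + b*h (E(h, b) = -2 + h*b = -2 + b*h)
E(-3, y(3, v(4)))*4514 = (-2 + (2 - (-1)*4/4)*(-3))*4514 = (-2 + (2 - 1*(-1))*(-3))*4514 = (-2 + (2 + 1)*(-3))*4514 = (-2 + 3*(-3))*4514 = (-2 - 9)*4514 = -11*4514 = -49654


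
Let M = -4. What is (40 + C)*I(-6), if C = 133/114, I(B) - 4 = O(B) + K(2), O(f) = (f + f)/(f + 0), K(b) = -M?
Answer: 1235/3 ≈ 411.67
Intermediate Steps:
K(b) = 4 (K(b) = -1*(-4) = 4)
O(f) = 2 (O(f) = (2*f)/f = 2)
I(B) = 10 (I(B) = 4 + (2 + 4) = 4 + 6 = 10)
C = 7/6 (C = 133*(1/114) = 7/6 ≈ 1.1667)
(40 + C)*I(-6) = (40 + 7/6)*10 = (247/6)*10 = 1235/3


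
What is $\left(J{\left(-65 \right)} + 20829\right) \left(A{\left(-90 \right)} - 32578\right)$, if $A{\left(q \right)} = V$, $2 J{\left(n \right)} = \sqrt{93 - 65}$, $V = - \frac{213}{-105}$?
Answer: $- \frac{23748371811}{35} - \frac{1140159 \sqrt{7}}{35} \approx -6.7861 \cdot 10^{8}$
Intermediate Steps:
$V = \frac{71}{35}$ ($V = \left(-213\right) \left(- \frac{1}{105}\right) = \frac{71}{35} \approx 2.0286$)
$J{\left(n \right)} = \sqrt{7}$ ($J{\left(n \right)} = \frac{\sqrt{93 - 65}}{2} = \frac{\sqrt{28}}{2} = \frac{2 \sqrt{7}}{2} = \sqrt{7}$)
$A{\left(q \right)} = \frac{71}{35}$
$\left(J{\left(-65 \right)} + 20829\right) \left(A{\left(-90 \right)} - 32578\right) = \left(\sqrt{7} + 20829\right) \left(\frac{71}{35} - 32578\right) = \left(20829 + \sqrt{7}\right) \left(- \frac{1140159}{35}\right) = - \frac{23748371811}{35} - \frac{1140159 \sqrt{7}}{35}$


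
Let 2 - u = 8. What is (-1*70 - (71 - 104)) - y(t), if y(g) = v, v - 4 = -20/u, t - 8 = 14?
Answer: -133/3 ≈ -44.333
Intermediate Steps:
t = 22 (t = 8 + 14 = 22)
u = -6 (u = 2 - 1*8 = 2 - 8 = -6)
v = 22/3 (v = 4 - 20/(-6) = 4 - 20*(-⅙) = 4 + 10/3 = 22/3 ≈ 7.3333)
y(g) = 22/3
(-1*70 - (71 - 104)) - y(t) = (-1*70 - (71 - 104)) - 1*22/3 = (-70 - 1*(-33)) - 22/3 = (-70 + 33) - 22/3 = -37 - 22/3 = -133/3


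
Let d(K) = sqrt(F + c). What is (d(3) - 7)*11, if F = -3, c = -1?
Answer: -77 + 22*I ≈ -77.0 + 22.0*I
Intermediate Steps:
d(K) = 2*I (d(K) = sqrt(-3 - 1) = sqrt(-4) = 2*I)
(d(3) - 7)*11 = (2*I - 7)*11 = (-7 + 2*I)*11 = -77 + 22*I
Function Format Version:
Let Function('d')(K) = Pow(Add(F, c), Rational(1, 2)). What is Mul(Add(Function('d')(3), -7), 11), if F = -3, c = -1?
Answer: Add(-77, Mul(22, I)) ≈ Add(-77.000, Mul(22.000, I))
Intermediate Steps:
Function('d')(K) = Mul(2, I) (Function('d')(K) = Pow(Add(-3, -1), Rational(1, 2)) = Pow(-4, Rational(1, 2)) = Mul(2, I))
Mul(Add(Function('d')(3), -7), 11) = Mul(Add(Mul(2, I), -7), 11) = Mul(Add(-7, Mul(2, I)), 11) = Add(-77, Mul(22, I))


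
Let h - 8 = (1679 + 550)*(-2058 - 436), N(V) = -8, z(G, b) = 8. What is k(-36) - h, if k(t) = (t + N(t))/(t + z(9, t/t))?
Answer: 38913837/7 ≈ 5.5591e+6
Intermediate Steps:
k(t) = (-8 + t)/(8 + t) (k(t) = (t - 8)/(t + 8) = (-8 + t)/(8 + t))
h = -5559118 (h = 8 + (1679 + 550)*(-2058 - 436) = 8 + 2229*(-2494) = 8 - 5559126 = -5559118)
k(-36) - h = (-8 - 36)/(8 - 36) - 1*(-5559118) = -44/(-28) + 5559118 = -1/28*(-44) + 5559118 = 11/7 + 5559118 = 38913837/7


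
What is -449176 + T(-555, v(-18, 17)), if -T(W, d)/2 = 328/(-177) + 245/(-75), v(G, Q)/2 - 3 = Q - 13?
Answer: -397511698/885 ≈ -4.4917e+5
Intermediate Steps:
v(G, Q) = -20 + 2*Q (v(G, Q) = 6 + 2*(Q - 13) = 6 + 2*(-13 + Q) = 6 + (-26 + 2*Q) = -20 + 2*Q)
T(W, d) = 9062/885 (T(W, d) = -2*(328/(-177) + 245/(-75)) = -2*(328*(-1/177) + 245*(-1/75)) = -2*(-328/177 - 49/15) = -2*(-4531/885) = 9062/885)
-449176 + T(-555, v(-18, 17)) = -449176 + 9062/885 = -397511698/885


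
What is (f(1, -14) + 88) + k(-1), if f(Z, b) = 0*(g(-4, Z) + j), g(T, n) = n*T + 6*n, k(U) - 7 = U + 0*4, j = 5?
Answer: 94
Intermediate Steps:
k(U) = 7 + U (k(U) = 7 + (U + 0*4) = 7 + (U + 0) = 7 + U)
g(T, n) = 6*n + T*n (g(T, n) = T*n + 6*n = 6*n + T*n)
f(Z, b) = 0 (f(Z, b) = 0*(Z*(6 - 4) + 5) = 0*(Z*2 + 5) = 0*(2*Z + 5) = 0*(5 + 2*Z) = 0)
(f(1, -14) + 88) + k(-1) = (0 + 88) + (7 - 1) = 88 + 6 = 94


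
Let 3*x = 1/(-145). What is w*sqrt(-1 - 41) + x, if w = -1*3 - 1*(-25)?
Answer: -1/435 + 22*I*sqrt(42) ≈ -0.0022989 + 142.58*I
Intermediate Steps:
x = -1/435 (x = (1/3)/(-145) = (1/3)*(-1/145) = -1/435 ≈ -0.0022989)
w = 22 (w = -3 + 25 = 22)
w*sqrt(-1 - 41) + x = 22*sqrt(-1 - 41) - 1/435 = 22*sqrt(-42) - 1/435 = 22*(I*sqrt(42)) - 1/435 = 22*I*sqrt(42) - 1/435 = -1/435 + 22*I*sqrt(42)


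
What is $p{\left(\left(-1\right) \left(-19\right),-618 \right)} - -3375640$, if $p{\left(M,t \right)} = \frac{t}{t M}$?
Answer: $\frac{64137161}{19} \approx 3.3756 \cdot 10^{6}$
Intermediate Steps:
$p{\left(M,t \right)} = \frac{1}{M}$ ($p{\left(M,t \right)} = \frac{t}{M t} = t \frac{1}{M t} = \frac{1}{M}$)
$p{\left(\left(-1\right) \left(-19\right),-618 \right)} - -3375640 = \frac{1}{\left(-1\right) \left(-19\right)} - -3375640 = \frac{1}{19} + 3375640 = \frac{64137161}{19}$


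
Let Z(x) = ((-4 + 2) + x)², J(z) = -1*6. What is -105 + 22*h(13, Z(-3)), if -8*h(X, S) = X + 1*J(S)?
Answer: -497/4 ≈ -124.25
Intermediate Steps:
J(z) = -6
Z(x) = (-2 + x)²
h(X, S) = ¾ - X/8 (h(X, S) = -(X + 1*(-6))/8 = -(X - 6)/8 = -(-6 + X)/8 = ¾ - X/8)
-105 + 22*h(13, Z(-3)) = -105 + 22*(¾ - ⅛*13) = -105 + 22*(¾ - 13/8) = -105 + 22*(-7/8) = -105 - 77/4 = -497/4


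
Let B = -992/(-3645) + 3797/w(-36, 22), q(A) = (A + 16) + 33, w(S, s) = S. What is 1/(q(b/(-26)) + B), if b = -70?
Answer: -189540/10141861 ≈ -0.018689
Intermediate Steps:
q(A) = 49 + A (q(A) = (16 + A) + 33 = 49 + A)
B = -1533817/14580 (B = -992/(-3645) + 3797/(-36) = -992*(-1/3645) + 3797*(-1/36) = 992/3645 - 3797/36 = -1533817/14580 ≈ -105.20)
1/(q(b/(-26)) + B) = 1/((49 - 70/(-26)) - 1533817/14580) = 1/((49 - 70*(-1/26)) - 1533817/14580) = 1/((49 + 35/13) - 1533817/14580) = 1/(672/13 - 1533817/14580) = 1/(-10141861/189540) = -189540/10141861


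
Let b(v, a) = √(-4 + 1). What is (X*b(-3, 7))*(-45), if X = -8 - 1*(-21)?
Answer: -585*I*√3 ≈ -1013.3*I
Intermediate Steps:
b(v, a) = I*√3 (b(v, a) = √(-3) = I*√3)
X = 13 (X = -8 + 21 = 13)
(X*b(-3, 7))*(-45) = (13*(I*√3))*(-45) = (13*I*√3)*(-45) = -585*I*√3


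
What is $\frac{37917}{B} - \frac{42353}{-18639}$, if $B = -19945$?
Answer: $\frac{137995622}{371754855} \approx 0.3712$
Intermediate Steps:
$\frac{37917}{B} - \frac{42353}{-18639} = \frac{37917}{-19945} - \frac{42353}{-18639} = 37917 \left(- \frac{1}{19945}\right) - - \frac{42353}{18639} = - \frac{37917}{19945} + \frac{42353}{18639} = \frac{137995622}{371754855}$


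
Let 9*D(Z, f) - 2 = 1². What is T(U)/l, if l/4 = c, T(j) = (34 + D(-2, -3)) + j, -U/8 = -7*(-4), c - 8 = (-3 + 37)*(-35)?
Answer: 569/14184 ≈ 0.040116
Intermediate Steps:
D(Z, f) = ⅓ (D(Z, f) = 2/9 + (⅑)*1² = 2/9 + (⅑)*1 = 2/9 + ⅑ = ⅓)
c = -1182 (c = 8 + (-3 + 37)*(-35) = 8 + 34*(-35) = 8 - 1190 = -1182)
U = -224 (U = -(-56)*(-4) = -8*28 = -224)
T(j) = 103/3 + j (T(j) = (34 + ⅓) + j = 103/3 + j)
l = -4728 (l = 4*(-1182) = -4728)
T(U)/l = (103/3 - 224)/(-4728) = -569/3*(-1/4728) = 569/14184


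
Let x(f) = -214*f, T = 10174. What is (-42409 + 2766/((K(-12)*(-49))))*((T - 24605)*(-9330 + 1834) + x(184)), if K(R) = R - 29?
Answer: -9212802482291000/2009 ≈ -4.5858e+12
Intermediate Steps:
K(R) = -29 + R
(-42409 + 2766/((K(-12)*(-49))))*((T - 24605)*(-9330 + 1834) + x(184)) = (-42409 + 2766/(((-29 - 12)*(-49))))*((10174 - 24605)*(-9330 + 1834) - 214*184) = (-42409 + 2766/((-41*(-49))))*(-14431*(-7496) - 39376) = (-42409 + 2766/2009)*(108174776 - 39376) = (-42409 + 2766*(1/2009))*108135400 = (-42409 + 2766/2009)*108135400 = -85196915/2009*108135400 = -9212802482291000/2009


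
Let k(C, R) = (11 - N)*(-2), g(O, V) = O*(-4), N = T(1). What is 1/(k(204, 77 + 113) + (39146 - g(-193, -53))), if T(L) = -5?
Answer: 1/38342 ≈ 2.6081e-5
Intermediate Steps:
N = -5
g(O, V) = -4*O
k(C, R) = -32 (k(C, R) = (11 - 1*(-5))*(-2) = (11 + 5)*(-2) = 16*(-2) = -32)
1/(k(204, 77 + 113) + (39146 - g(-193, -53))) = 1/(-32 + (39146 - (-4)*(-193))) = 1/(-32 + (39146 - 1*772)) = 1/(-32 + (39146 - 772)) = 1/(-32 + 38374) = 1/38342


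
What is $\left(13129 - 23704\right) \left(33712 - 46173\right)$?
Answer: $131775075$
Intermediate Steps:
$\left(13129 - 23704\right) \left(33712 - 46173\right) = \left(13129 - 23704\right) \left(-12461\right) = \left(-10575\right) \left(-12461\right) = 131775075$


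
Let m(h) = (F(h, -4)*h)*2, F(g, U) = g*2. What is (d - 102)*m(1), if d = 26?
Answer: -304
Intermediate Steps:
F(g, U) = 2*g
m(h) = 4*h² (m(h) = ((2*h)*h)*2 = (2*h²)*2 = 4*h²)
(d - 102)*m(1) = (26 - 102)*(4*1²) = -304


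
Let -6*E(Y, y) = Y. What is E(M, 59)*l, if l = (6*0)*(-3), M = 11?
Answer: 0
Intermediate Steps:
E(Y, y) = -Y/6
l = 0 (l = 0*(-3) = 0)
E(M, 59)*l = -⅙*11*0 = -11/6*0 = 0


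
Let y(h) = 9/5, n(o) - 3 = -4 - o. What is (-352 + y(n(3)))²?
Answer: 3066001/25 ≈ 1.2264e+5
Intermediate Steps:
n(o) = -1 - o (n(o) = 3 + (-4 - o) = -1 - o)
y(h) = 9/5 (y(h) = 9*(⅕) = 9/5)
(-352 + y(n(3)))² = (-352 + 9/5)² = (-1751/5)² = 3066001/25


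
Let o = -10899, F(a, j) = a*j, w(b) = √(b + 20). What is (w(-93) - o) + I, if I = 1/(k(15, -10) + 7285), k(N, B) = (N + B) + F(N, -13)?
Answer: 77328406/7095 + I*√73 ≈ 10899.0 + 8.544*I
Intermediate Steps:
w(b) = √(20 + b)
k(N, B) = B - 12*N (k(N, B) = (N + B) + N*(-13) = (B + N) - 13*N = B - 12*N)
I = 1/7095 (I = 1/((-10 - 12*15) + 7285) = 1/((-10 - 180) + 7285) = 1/(-190 + 7285) = 1/7095 ≈ 0.00014094)
(w(-93) - o) + I = (√(20 - 93) - 1*(-10899)) + 1/7095 = (√(-73) + 10899) + 1/7095 = (I*√73 + 10899) + 1/7095 = (10899 + I*√73) + 1/7095 = 77328406/7095 + I*√73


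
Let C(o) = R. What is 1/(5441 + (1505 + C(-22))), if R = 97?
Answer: 1/7043 ≈ 0.00014199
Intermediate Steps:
C(o) = 97
1/(5441 + (1505 + C(-22))) = 1/(5441 + (1505 + 97)) = 1/(5441 + 1602) = 1/7043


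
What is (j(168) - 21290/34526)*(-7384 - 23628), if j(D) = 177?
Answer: -94428624872/17263 ≈ -5.4700e+6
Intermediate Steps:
(j(168) - 21290/34526)*(-7384 - 23628) = (177 - 21290/34526)*(-7384 - 23628) = (177 - 21290*1/34526)*(-31012) = (177 - 10645/17263)*(-31012) = (3044906/17263)*(-31012) = -94428624872/17263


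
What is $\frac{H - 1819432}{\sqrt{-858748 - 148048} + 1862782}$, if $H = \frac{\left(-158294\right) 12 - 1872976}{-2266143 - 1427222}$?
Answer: $- \frac{782347797601757602}{800988789966985425} + \frac{839977837022 i \sqrt{251699}}{800988789966985425} \approx -0.97673 + 0.00052612 i$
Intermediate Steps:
$H = \frac{3772504}{3693365}$ ($H = \frac{-1899528 - 1872976}{-3693365} = \left(-3772504\right) \left(- \frac{1}{3693365}\right) = \frac{3772504}{3693365} \approx 1.0214$)
$\frac{H - 1819432}{\sqrt{-858748 - 148048} + 1862782} = \frac{\frac{3772504}{3693365} - 1819432}{\sqrt{-858748 - 148048} + 1862782} = - \frac{6719822696176}{3693365 \left(\sqrt{-858748 + \left(-737685 + 589637\right)} + 1862782\right)} = - \frac{6719822696176}{3693365 \left(\sqrt{-858748 - 148048} + 1862782\right)} = - \frac{6719822696176}{3693365 \left(\sqrt{-1006796} + 1862782\right)} = - \frac{6719822696176}{3693365 \left(2 i \sqrt{251699} + 1862782\right)} = - \frac{6719822696176}{3693365 \left(1862782 + 2 i \sqrt{251699}\right)}$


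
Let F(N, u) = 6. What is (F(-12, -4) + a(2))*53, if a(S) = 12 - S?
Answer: 848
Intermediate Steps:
(F(-12, -4) + a(2))*53 = (6 + (12 - 1*2))*53 = (6 + (12 - 2))*53 = (6 + 10)*53 = 16*53 = 848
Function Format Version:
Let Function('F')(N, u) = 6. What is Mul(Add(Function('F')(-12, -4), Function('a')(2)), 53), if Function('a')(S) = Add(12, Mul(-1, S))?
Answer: 848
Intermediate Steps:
Mul(Add(Function('F')(-12, -4), Function('a')(2)), 53) = Mul(Add(6, Add(12, Mul(-1, 2))), 53) = Mul(Add(6, Add(12, -2)), 53) = Mul(Add(6, 10), 53) = Mul(16, 53) = 848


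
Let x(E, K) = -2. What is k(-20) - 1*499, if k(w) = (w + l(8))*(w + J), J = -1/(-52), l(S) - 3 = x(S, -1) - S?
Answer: 2105/52 ≈ 40.481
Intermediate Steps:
l(S) = 1 - S (l(S) = 3 + (-2 - S) = 1 - S)
J = 1/52 (J = -1*(-1/52) = 1/52 ≈ 0.019231)
k(w) = (-7 + w)*(1/52 + w) (k(w) = (w + (1 - 1*8))*(w + 1/52) = (w + (1 - 8))*(1/52 + w) = (w - 7)*(1/52 + w) = (-7 + w)*(1/52 + w))
k(-20) - 1*499 = (-7/52 + (-20)² - 363/52*(-20)) - 1*499 = (-7/52 + 400 + 1815/13) - 499 = 28053/52 - 499 = 2105/52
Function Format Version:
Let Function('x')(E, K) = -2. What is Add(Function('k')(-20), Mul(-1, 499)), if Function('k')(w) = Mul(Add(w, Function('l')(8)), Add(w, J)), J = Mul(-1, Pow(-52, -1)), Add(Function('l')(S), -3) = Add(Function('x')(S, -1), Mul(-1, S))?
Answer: Rational(2105, 52) ≈ 40.481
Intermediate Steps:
Function('l')(S) = Add(1, Mul(-1, S)) (Function('l')(S) = Add(3, Add(-2, Mul(-1, S))) = Add(1, Mul(-1, S)))
J = Rational(1, 52) (J = Mul(-1, Rational(-1, 52)) = Rational(1, 52) ≈ 0.019231)
Function('k')(w) = Mul(Add(-7, w), Add(Rational(1, 52), w)) (Function('k')(w) = Mul(Add(w, Add(1, Mul(-1, 8))), Add(w, Rational(1, 52))) = Mul(Add(w, Add(1, -8)), Add(Rational(1, 52), w)) = Mul(Add(w, -7), Add(Rational(1, 52), w)) = Mul(Add(-7, w), Add(Rational(1, 52), w)))
Add(Function('k')(-20), Mul(-1, 499)) = Add(Add(Rational(-7, 52), Pow(-20, 2), Mul(Rational(-363, 52), -20)), Mul(-1, 499)) = Add(Add(Rational(-7, 52), 400, Rational(1815, 13)), -499) = Add(Rational(28053, 52), -499) = Rational(2105, 52)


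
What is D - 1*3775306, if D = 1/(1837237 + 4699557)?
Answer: -24678397608963/6536794 ≈ -3.7753e+6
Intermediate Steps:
D = 1/6536794 ≈ 1.5298e-7
D - 1*3775306 = 1/6536794 - 1*3775306 = 1/6536794 - 3775306 = -24678397608963/6536794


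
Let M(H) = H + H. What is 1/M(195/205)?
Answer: 41/78 ≈ 0.52564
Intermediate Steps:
M(H) = 2*H
1/M(195/205) = 1/(2*(195/205)) = 1/(2*(195*(1/205))) = 1/(2*(39/41)) = 1/(78/41) = 41/78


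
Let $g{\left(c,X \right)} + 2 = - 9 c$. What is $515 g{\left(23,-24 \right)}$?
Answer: $-107635$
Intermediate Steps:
$g{\left(c,X \right)} = -2 - 9 c$
$515 g{\left(23,-24 \right)} = 515 \left(-2 - 207\right) = 515 \left(-209\right) = -107635$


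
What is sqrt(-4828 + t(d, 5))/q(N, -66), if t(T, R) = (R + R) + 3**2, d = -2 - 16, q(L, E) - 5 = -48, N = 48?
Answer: -I*sqrt(4809)/43 ≈ -1.6127*I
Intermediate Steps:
q(L, E) = -43 (q(L, E) = 5 - 48 = -43)
d = -18
t(T, R) = 9 + 2*R (t(T, R) = 2*R + 9 = 9 + 2*R)
sqrt(-4828 + t(d, 5))/q(N, -66) = sqrt(-4828 + (9 + 2*5))/(-43) = sqrt(-4828 + (9 + 10))*(-1/43) = sqrt(-4828 + 19)*(-1/43) = sqrt(-4809)*(-1/43) = (I*sqrt(4809))*(-1/43) = -I*sqrt(4809)/43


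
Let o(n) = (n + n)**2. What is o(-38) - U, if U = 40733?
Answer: -34957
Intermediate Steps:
o(n) = 4*n**2 (o(n) = (2*n)**2 = 4*n**2)
o(-38) - U = 4*(-38)**2 - 1*40733 = 4*1444 - 40733 = 5776 - 40733 = -34957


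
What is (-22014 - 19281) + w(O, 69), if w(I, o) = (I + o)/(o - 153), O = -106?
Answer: -3468743/84 ≈ -41295.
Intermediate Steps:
w(I, o) = (I + o)/(-153 + o)
(-22014 - 19281) + w(O, 69) = (-22014 - 19281) + (-106 + 69)/(-153 + 69) = -41295 - 37/(-84) = -41295 - 1/84*(-37) = -41295 + 37/84 = -3468743/84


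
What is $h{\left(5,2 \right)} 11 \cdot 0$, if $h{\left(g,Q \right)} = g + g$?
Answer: $0$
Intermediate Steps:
$h{\left(g,Q \right)} = 2 g$
$h{\left(5,2 \right)} 11 \cdot 0 = 2 \cdot 5 \cdot 11 \cdot 0 = 10 \cdot 11 \cdot 0 = 110 \cdot 0 = 0$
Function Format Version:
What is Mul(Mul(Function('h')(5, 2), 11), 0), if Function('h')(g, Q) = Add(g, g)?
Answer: 0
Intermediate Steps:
Function('h')(g, Q) = Mul(2, g)
Mul(Mul(Function('h')(5, 2), 11), 0) = Mul(Mul(Mul(2, 5), 11), 0) = Mul(Mul(10, 11), 0) = Mul(110, 0) = 0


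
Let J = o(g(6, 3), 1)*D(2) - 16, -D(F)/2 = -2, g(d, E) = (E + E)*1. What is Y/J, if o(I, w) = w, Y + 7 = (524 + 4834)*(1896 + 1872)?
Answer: -20188937/12 ≈ -1.6824e+6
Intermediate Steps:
g(d, E) = 2*E (g(d, E) = (2*E)*1 = 2*E)
Y = 20188937 (Y = -7 + (524 + 4834)*(1896 + 1872) = -7 + 5358*3768 = -7 + 20188944 = 20188937)
D(F) = 4 (D(F) = -2*(-2) = 4)
J = -12 (J = 1*4 - 16 = 4 - 16 = -12)
Y/J = 20188937/(-12) = 20188937*(-1/12) = -20188937/12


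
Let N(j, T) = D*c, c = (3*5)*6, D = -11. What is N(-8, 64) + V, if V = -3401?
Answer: -4391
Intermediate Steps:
c = 90 (c = 15*6 = 90)
N(j, T) = -990 (N(j, T) = -11*90 = -990)
N(-8, 64) + V = -990 - 3401 = -4391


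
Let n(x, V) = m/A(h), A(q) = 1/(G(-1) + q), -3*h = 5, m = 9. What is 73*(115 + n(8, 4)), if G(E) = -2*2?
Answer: 4672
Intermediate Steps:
h = -5/3 (h = -1/3*5 = -5/3 ≈ -1.6667)
G(E) = -4
A(q) = 1/(-4 + q)
n(x, V) = -51 (n(x, V) = 9/(1/(-4 - 5/3)) = 9/(1/(-17/3)) = 9/(-3/17) = 9*(-17/3) = -51)
73*(115 + n(8, 4)) = 73*(115 - 51) = 73*64 = 4672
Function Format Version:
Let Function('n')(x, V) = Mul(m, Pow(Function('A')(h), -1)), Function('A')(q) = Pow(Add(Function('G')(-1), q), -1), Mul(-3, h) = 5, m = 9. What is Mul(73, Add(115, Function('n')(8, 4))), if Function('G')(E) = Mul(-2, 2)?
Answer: 4672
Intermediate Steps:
h = Rational(-5, 3) (h = Mul(Rational(-1, 3), 5) = Rational(-5, 3) ≈ -1.6667)
Function('G')(E) = -4
Function('A')(q) = Pow(Add(-4, q), -1)
Function('n')(x, V) = -51 (Function('n')(x, V) = Mul(9, Pow(Pow(Add(-4, Rational(-5, 3)), -1), -1)) = Mul(9, Pow(Pow(Rational(-17, 3), -1), -1)) = Mul(9, Pow(Rational(-3, 17), -1)) = Mul(9, Rational(-17, 3)) = -51)
Mul(73, Add(115, Function('n')(8, 4))) = Mul(73, Add(115, -51)) = Mul(73, 64) = 4672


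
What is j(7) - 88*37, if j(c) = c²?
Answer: -3207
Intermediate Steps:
j(7) - 88*37 = 7² - 88*37 = 49 - 3256 = -3207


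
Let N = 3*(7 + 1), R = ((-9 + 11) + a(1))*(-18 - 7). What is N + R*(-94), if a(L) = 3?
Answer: 11774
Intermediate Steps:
R = -125 (R = ((-9 + 11) + 3)*(-18 - 7) = (2 + 3)*(-25) = 5*(-25) = -125)
N = 24 (N = 3*8 = 24)
N + R*(-94) = 24 - 125*(-94) = 24 + 11750 = 11774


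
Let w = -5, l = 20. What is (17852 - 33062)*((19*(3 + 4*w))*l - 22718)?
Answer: 443797380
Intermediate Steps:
(17852 - 33062)*((19*(3 + 4*w))*l - 22718) = (17852 - 33062)*((19*(3 + 4*(-5)))*20 - 22718) = -15210*((19*(3 - 20))*20 - 22718) = -15210*((19*(-17))*20 - 22718) = -15210*(-323*20 - 22718) = -15210*(-6460 - 22718) = -15210*(-29178) = 443797380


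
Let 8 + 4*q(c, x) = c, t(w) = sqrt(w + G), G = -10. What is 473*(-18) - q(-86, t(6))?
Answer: -16981/2 ≈ -8490.5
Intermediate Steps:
t(w) = sqrt(-10 + w) (t(w) = sqrt(w - 10) = sqrt(-10 + w))
q(c, x) = -2 + c/4
473*(-18) - q(-86, t(6)) = 473*(-18) - (-2 + (1/4)*(-86)) = -8514 - (-2 - 43/2) = -8514 - 1*(-47/2) = -8514 + 47/2 = -16981/2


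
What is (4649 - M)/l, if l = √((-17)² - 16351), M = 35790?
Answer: 31141*I*√16062/16062 ≈ 245.72*I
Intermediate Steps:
l = I*√16062 (l = √(289 - 16351) = √(-16062) = I*√16062 ≈ 126.74*I)
(4649 - M)/l = (4649 - 1*35790)/((I*√16062)) = (4649 - 35790)*(-I*√16062/16062) = -(-31141)*I*√16062/16062 = 31141*I*√16062/16062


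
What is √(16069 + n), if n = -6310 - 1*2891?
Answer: 2*√1717 ≈ 82.873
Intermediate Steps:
n = -9201 (n = -6310 - 2891 = -9201)
√(16069 + n) = √(16069 - 9201) = √6868 = 2*√1717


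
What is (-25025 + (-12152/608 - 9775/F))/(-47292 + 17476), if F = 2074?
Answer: 116130409/138226976 ≈ 0.84014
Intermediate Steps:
(-25025 + (-12152/608 - 9775/F))/(-47292 + 17476) = (-25025 + (-12152/608 - 9775/2074))/(-47292 + 17476) = (-25025 + (-12152*1/608 - 9775*1/2074))/(-29816) = (-25025 + (-1519/76 - 575/122))*(-1/29816) = (-25025 - 114509/4636)*(-1/29816) = -116130409/4636*(-1/29816) = 116130409/138226976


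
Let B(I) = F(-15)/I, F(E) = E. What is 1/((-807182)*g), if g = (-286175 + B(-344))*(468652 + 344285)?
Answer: 172/32298952021771049895 ≈ 5.3252e-18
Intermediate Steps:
B(I) = -15/I
g = -80028920421345/344 (g = (-286175 - 15/(-344))*(468652 + 344285) = (-286175 - 15*(-1/344))*812937 = (-286175 + 15/344)*812937 = -98444185/344*812937 = -80028920421345/344 ≈ -2.3264e+11)
1/((-807182)*g) = 1/((-807182)*(-80028920421345/344)) = -1/807182*(-344/80028920421345) = 172/32298952021771049895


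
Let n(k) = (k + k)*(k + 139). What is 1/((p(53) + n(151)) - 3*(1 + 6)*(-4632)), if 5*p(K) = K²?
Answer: 5/927069 ≈ 5.3933e-6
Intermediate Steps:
n(k) = 2*k*(139 + k) (n(k) = (2*k)*(139 + k) = 2*k*(139 + k))
p(K) = K²/5
1/((p(53) + n(151)) - 3*(1 + 6)*(-4632)) = 1/(((⅕)*53² + 2*151*(139 + 151)) - 3*(1 + 6)*(-4632)) = 1/(((⅕)*2809 + 2*151*290) - 3*7*(-4632)) = 1/((2809/5 + 87580) - 21*(-4632)) = 1/(440709/5 + 97272) = 1/(927069/5) = 5/927069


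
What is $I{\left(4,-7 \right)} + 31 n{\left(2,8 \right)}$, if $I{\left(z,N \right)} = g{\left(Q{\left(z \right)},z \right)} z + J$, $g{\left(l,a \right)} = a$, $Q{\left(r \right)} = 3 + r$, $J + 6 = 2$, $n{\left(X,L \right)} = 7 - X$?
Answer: $167$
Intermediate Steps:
$J = -4$ ($J = -6 + 2 = -4$)
$I{\left(z,N \right)} = -4 + z^{2}$ ($I{\left(z,N \right)} = z z - 4 = z^{2} - 4 = -4 + z^{2}$)
$I{\left(4,-7 \right)} + 31 n{\left(2,8 \right)} = \left(-4 + 4^{2}\right) + 31 \left(7 - 2\right) = \left(-4 + 16\right) + 31 \left(7 - 2\right) = 12 + 31 \cdot 5 = 12 + 155 = 167$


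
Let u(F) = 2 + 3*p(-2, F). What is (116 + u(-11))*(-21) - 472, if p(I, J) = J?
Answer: -2257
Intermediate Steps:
u(F) = 2 + 3*F
(116 + u(-11))*(-21) - 472 = (116 + (2 + 3*(-11)))*(-21) - 472 = (116 + (2 - 33))*(-21) - 472 = (116 - 31)*(-21) - 472 = 85*(-21) - 472 = -1785 - 472 = -2257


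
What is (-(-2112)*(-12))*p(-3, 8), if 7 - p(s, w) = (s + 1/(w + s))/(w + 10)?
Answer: -906752/5 ≈ -1.8135e+5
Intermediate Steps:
p(s, w) = 7 - (s + 1/(s + w))/(10 + w) (p(s, w) = 7 - (s + 1/(w + s))/(w + 10) = 7 - (s + 1/(s + w))/(10 + w))
(-(-2112)*(-12))*p(-3, 8) = (-(-2112)*(-12))*((-1 - 1*(-3)² + 7*8² + 70*(-3) + 70*8 + 6*(-3)*8)/(8² + 10*(-3) + 10*8 - 3*8)) = (-192*132)*((-1 - 1*9 + 7*64 - 210 + 560 - 144)/(64 - 30 + 80 - 24)) = -25344*(-1 - 9 + 448 - 210 + 560 - 144)/90 = -1408*644/5 = -25344*322/45 = -906752/5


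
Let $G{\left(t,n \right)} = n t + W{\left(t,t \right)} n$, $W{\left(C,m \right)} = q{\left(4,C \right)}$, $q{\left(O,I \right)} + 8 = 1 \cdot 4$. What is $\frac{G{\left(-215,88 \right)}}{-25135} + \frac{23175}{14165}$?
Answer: $\frac{15554391}{6473405} \approx 2.4028$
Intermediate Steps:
$q{\left(O,I \right)} = -4$ ($q{\left(O,I \right)} = -8 + 1 \cdot 4 = -8 + 4 = -4$)
$W{\left(C,m \right)} = -4$
$G{\left(t,n \right)} = - 4 n + n t$ ($G{\left(t,n \right)} = n t - 4 n = - 4 n + n t$)
$\frac{G{\left(-215,88 \right)}}{-25135} + \frac{23175}{14165} = \frac{88 \left(-4 - 215\right)}{-25135} + \frac{23175}{14165} = 88 \left(-219\right) \left(- \frac{1}{25135}\right) + 23175 \cdot \frac{1}{14165} = \left(-19272\right) \left(- \frac{1}{25135}\right) + \frac{4635}{2833} = \frac{1752}{2285} + \frac{4635}{2833} = \frac{15554391}{6473405}$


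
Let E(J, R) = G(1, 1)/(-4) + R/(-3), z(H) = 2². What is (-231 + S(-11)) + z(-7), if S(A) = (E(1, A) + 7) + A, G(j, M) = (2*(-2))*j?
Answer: -679/3 ≈ -226.33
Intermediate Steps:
z(H) = 4
G(j, M) = -4*j
E(J, R) = 1 - R/3 (E(J, R) = -4*1/(-4) + R/(-3) = -4*(-¼) + R*(-⅓) = 1 - R/3)
S(A) = 8 + 2*A/3 (S(A) = ((1 - A/3) + 7) + A = (8 - A/3) + A = 8 + 2*A/3)
(-231 + S(-11)) + z(-7) = (-231 + (8 + (⅔)*(-11))) + 4 = (-231 + (8 - 22/3)) + 4 = (-231 + ⅔) + 4 = -691/3 + 4 = -679/3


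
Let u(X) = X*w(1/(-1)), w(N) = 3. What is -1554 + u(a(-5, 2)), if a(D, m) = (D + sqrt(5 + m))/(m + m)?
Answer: -6231/4 + 3*sqrt(7)/4 ≈ -1555.8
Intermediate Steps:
a(D, m) = (D + sqrt(5 + m))/(2*m) (a(D, m) = (D + sqrt(5 + m))/((2*m)) = (D + sqrt(5 + m))*(1/(2*m)) = (D + sqrt(5 + m))/(2*m))
u(X) = 3*X (u(X) = X*3 = 3*X)
-1554 + u(a(-5, 2)) = -1554 + 3*((1/2)*(-5 + sqrt(5 + 2))/2) = -1554 + 3*((1/2)*(1/2)*(-5 + sqrt(7))) = -1554 + 3*(-5/4 + sqrt(7)/4) = -1554 + (-15/4 + 3*sqrt(7)/4) = -6231/4 + 3*sqrt(7)/4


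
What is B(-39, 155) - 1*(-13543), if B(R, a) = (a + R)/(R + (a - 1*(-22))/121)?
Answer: 30749135/2271 ≈ 13540.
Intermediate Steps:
B(R, a) = (R + a)/(2/11 + R + a/121) (B(R, a) = (R + a)/(R + (a + 22)*(1/121)) = (R + a)/(R + (22 + a)*(1/121)) = (R + a)/(R + (2/11 + a/121)) = (R + a)/(2/11 + R + a/121))
B(-39, 155) - 1*(-13543) = 121*(-39 + 155)/(22 + 155 + 121*(-39)) - 1*(-13543) = 121*116/(22 + 155 - 4719) + 13543 = 121*116/(-4542) + 13543 = 121*(-1/4542)*116 + 13543 = -7018/2271 + 13543 = 30749135/2271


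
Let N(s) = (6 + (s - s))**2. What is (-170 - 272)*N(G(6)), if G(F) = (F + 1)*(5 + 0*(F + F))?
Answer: -15912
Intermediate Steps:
G(F) = 5 + 5*F (G(F) = (1 + F)*(5 + 0*(2*F)) = (1 + F)*(5 + 0) = (1 + F)*5 = 5 + 5*F)
N(s) = 36 (N(s) = (6 + 0)**2 = 6**2 = 36)
(-170 - 272)*N(G(6)) = (-170 - 272)*36 = -442*36 = -15912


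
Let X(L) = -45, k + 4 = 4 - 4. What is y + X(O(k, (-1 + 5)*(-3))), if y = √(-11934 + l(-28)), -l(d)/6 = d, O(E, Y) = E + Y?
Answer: -45 + I*√11766 ≈ -45.0 + 108.47*I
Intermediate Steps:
k = -4 (k = -4 + (4 - 4) = -4 + 0 = -4)
l(d) = -6*d
y = I*√11766 (y = √(-11934 - 6*(-28)) = √(-11934 + 168) = √(-11766) = I*√11766 ≈ 108.47*I)
y + X(O(k, (-1 + 5)*(-3))) = I*√11766 - 45 = -45 + I*√11766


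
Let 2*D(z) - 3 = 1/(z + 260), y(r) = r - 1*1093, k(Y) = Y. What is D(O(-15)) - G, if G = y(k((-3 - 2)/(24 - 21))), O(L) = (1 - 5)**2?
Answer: 201695/184 ≈ 1096.2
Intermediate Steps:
O(L) = 16 (O(L) = (-4)**2 = 16)
y(r) = -1093 + r (y(r) = r - 1093 = -1093 + r)
G = -3284/3 (G = -1093 + (-3 - 2)/(24 - 21) = -1093 - 5/3 = -3284/3 ≈ -1094.7)
D(z) = 3/2 + 1/(2*(260 + z)) (D(z) = 3/2 + 1/(2*(z + 260)) = 3/2 + 1/(2*(260 + z)))
D(O(-15)) - G = (781 + 3*16)/(2*(260 + 16)) - 1*(-3284/3) = (1/2)*(781 + 48)/276 + 3284/3 = (1/2)*(1/276)*829 + 3284/3 = 829/552 + 3284/3 = 201695/184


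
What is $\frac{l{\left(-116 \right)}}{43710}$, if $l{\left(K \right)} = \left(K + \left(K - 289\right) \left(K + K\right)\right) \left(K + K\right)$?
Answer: $- \frac{10885904}{21855} \approx -498.1$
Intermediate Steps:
$l{\left(K \right)} = 2 K \left(K + 2 K \left(-289 + K\right)\right)$ ($l{\left(K \right)} = \left(K + \left(-289 + K\right) 2 K\right) 2 K = \left(K + 2 K \left(-289 + K\right)\right) 2 K = 2 K \left(K + 2 K \left(-289 + K\right)\right)$)
$\frac{l{\left(-116 \right)}}{43710} = \frac{\left(-116\right)^{2} \left(-1154 + 4 \left(-116\right)\right)}{43710} = 13456 \left(-1154 - 464\right) \frac{1}{43710} = 13456 \left(-1618\right) \frac{1}{43710} = \left(-21771808\right) \frac{1}{43710} = - \frac{10885904}{21855}$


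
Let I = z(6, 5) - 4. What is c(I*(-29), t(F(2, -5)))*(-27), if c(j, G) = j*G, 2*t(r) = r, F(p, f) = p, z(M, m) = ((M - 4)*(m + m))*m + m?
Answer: 79083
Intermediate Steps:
z(M, m) = m + 2*m²*(-4 + M) (z(M, m) = ((-4 + M)*(2*m))*m + m = (2*m*(-4 + M))*m + m = 2*m²*(-4 + M) + m = m + 2*m²*(-4 + M))
t(r) = r/2
I = 101 (I = 5*(1 - 8*5 + 2*6*5) - 4 = 5*(1 - 40 + 60) - 4 = 5*21 - 4 = 105 - 4 = 101)
c(j, G) = G*j
c(I*(-29), t(F(2, -5)))*(-27) = (((½)*2)*(101*(-29)))*(-27) = (1*(-2929))*(-27) = -2929*(-27) = 79083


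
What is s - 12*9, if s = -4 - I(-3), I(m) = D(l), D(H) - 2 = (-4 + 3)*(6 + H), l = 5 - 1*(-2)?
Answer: -101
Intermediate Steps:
l = 7 (l = 5 + 2 = 7)
D(H) = -4 - H (D(H) = 2 + (-4 + 3)*(6 + H) = 2 - (6 + H) = 2 + (-6 - H) = -4 - H)
I(m) = -11 (I(m) = -4 - 1*7 = -4 - 7 = -11)
s = 7 (s = -4 - 1*(-11) = -4 + 11 = 7)
s - 12*9 = 7 - 12*9 = 7 - 108 = -101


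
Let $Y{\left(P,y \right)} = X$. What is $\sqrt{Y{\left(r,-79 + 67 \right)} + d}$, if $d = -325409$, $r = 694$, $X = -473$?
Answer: $i \sqrt{325882} \approx 570.86 i$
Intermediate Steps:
$Y{\left(P,y \right)} = -473$
$\sqrt{Y{\left(r,-79 + 67 \right)} + d} = \sqrt{-473 - 325409} = \sqrt{-325882} = i \sqrt{325882}$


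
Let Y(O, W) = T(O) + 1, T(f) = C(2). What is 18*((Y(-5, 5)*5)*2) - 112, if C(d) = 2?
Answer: 428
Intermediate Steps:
T(f) = 2
Y(O, W) = 3 (Y(O, W) = 2 + 1 = 3)
18*((Y(-5, 5)*5)*2) - 112 = 18*((3*5)*2) - 112 = 18*(15*2) - 112 = 18*30 - 112 = 540 - 112 = 428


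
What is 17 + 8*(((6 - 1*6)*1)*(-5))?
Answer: 17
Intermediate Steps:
17 + 8*(((6 - 1*6)*1)*(-5)) = 17 + 8*(((6 - 6)*1)*(-5)) = 17 + 8*((0*1)*(-5)) = 17 + 8*(0*(-5)) = 17 + 8*0 = 17 + 0 = 17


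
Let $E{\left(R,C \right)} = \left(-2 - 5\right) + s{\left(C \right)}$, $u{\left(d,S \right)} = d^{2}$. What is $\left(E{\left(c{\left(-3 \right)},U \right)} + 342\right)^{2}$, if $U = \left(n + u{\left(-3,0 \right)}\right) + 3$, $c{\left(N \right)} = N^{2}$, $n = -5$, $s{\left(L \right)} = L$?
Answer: $116964$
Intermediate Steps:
$U = 7$ ($U = \left(-5 + \left(-3\right)^{2}\right) + 3 = \left(-5 + 9\right) + 3 = 4 + 3 = 7$)
$E{\left(R,C \right)} = -7 + C$ ($E{\left(R,C \right)} = \left(-2 - 5\right) + C = -7 + C$)
$\left(E{\left(c{\left(-3 \right)},U \right)} + 342\right)^{2} = \left(\left(-7 + 7\right) + 342\right)^{2} = \left(0 + 342\right)^{2} = 342^{2} = 116964$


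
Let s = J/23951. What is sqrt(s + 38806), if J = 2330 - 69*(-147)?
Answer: sqrt(22261376202029)/23951 ≈ 196.99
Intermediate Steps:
J = 12473 (J = 2330 - 1*(-10143) = 2330 + 10143 = 12473)
s = 12473/23951 ≈ 0.52077
sqrt(s + 38806) = sqrt(12473/23951 + 38806) = sqrt(929454979/23951) = sqrt(22261376202029)/23951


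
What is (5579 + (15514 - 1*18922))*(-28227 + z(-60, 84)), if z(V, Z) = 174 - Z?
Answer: -61085427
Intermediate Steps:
(5579 + (15514 - 1*18922))*(-28227 + z(-60, 84)) = (5579 + (15514 - 1*18922))*(-28227 + (174 - 1*84)) = (5579 + (15514 - 18922))*(-28227 + (174 - 84)) = (5579 - 3408)*(-28227 + 90) = 2171*(-28137) = -61085427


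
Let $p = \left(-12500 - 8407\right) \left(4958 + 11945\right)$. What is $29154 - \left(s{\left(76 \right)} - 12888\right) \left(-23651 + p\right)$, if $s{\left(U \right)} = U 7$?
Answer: $-4366791658078$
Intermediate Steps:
$p = -353391021$ ($p = \left(-20907\right) 16903 = -353391021$)
$s{\left(U \right)} = 7 U$
$29154 - \left(s{\left(76 \right)} - 12888\right) \left(-23651 + p\right) = 29154 - \left(7 \cdot 76 - 12888\right) \left(-23651 - 353391021\right) = 29154 - \left(532 - 12888\right) \left(-353414672\right) = 29154 - \left(-12356\right) \left(-353414672\right) = 29154 - 4366791687232 = -4366791658078$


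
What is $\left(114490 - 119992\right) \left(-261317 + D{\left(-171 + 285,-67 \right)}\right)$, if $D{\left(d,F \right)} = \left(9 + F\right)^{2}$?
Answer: $1419257406$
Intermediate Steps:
$\left(114490 - 119992\right) \left(-261317 + D{\left(-171 + 285,-67 \right)}\right) = \left(114490 - 119992\right) \left(-261317 + \left(9 - 67\right)^{2}\right) = - 5502 \left(-261317 + \left(-58\right)^{2}\right) = - 5502 \left(-261317 + 3364\right) = \left(-5502\right) \left(-257953\right) = 1419257406$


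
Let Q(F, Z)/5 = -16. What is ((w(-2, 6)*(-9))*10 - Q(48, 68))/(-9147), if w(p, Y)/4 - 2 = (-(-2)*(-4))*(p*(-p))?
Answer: 12160/9147 ≈ 1.3294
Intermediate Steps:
Q(F, Z) = -80 (Q(F, Z) = 5*(-16) = -80)
w(p, Y) = 8 + 32*p² (w(p, Y) = 8 + 4*((-(-2)*(-4))*(p*(-p))) = 8 + 4*((-2*4)*(-p²)) = 8 + 4*(-(-8)*p²) = 8 + 4*(8*p²) = 8 + 32*p²)
((w(-2, 6)*(-9))*10 - Q(48, 68))/(-9147) = (((8 + 32*(-2)²)*(-9))*10 - 1*(-80))/(-9147) = (((8 + 32*4)*(-9))*10 + 80)*(-1/9147) = (((8 + 128)*(-9))*10 + 80)*(-1/9147) = ((136*(-9))*10 + 80)*(-1/9147) = (-1224*10 + 80)*(-1/9147) = (-12240 + 80)*(-1/9147) = -12160*(-1/9147) = 12160/9147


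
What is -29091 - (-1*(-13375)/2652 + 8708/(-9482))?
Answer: -365816847079/12573132 ≈ -29095.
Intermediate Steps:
-29091 - (-1*(-13375)/2652 + 8708/(-9482)) = -29091 - (13375*(1/2652) + 8708*(-1/9482)) = -29091 - (13375/2652 - 4354/4741) = -29091 - 1*51864067/12573132 = -29091 - 51864067/12573132 = -365816847079/12573132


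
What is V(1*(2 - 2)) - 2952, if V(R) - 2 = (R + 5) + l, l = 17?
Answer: -2928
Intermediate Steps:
V(R) = 24 + R (V(R) = 2 + ((R + 5) + 17) = 2 + ((5 + R) + 17) = 2 + (22 + R) = 24 + R)
V(1*(2 - 2)) - 2952 = (24 + 1*(2 - 2)) - 2952 = (24 + 1*0) - 2952 = (24 + 0) - 2952 = 24 - 2952 = -2928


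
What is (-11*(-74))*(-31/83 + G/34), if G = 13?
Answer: 10175/1411 ≈ 7.2112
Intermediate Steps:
(-11*(-74))*(-31/83 + G/34) = (-11*(-74))*(-31/83 + 13/34) = 814*(-31*1/83 + 13*(1/34)) = 814*(-31/83 + 13/34) = 814*(25/2822) = 10175/1411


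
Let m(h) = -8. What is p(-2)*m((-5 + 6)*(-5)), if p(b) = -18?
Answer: 144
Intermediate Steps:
p(-2)*m((-5 + 6)*(-5)) = -18*(-8) = 144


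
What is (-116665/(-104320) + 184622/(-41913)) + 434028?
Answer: 379542820329917/874472832 ≈ 4.3402e+5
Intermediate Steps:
(-116665/(-104320) + 184622/(-41913)) + 434028 = (-116665*(-1/104320) + 184622*(-1/41913)) + 434028 = (23333/20864 - 184622/41913) + 434028 = -2873997379/874472832 + 434028 = 379542820329917/874472832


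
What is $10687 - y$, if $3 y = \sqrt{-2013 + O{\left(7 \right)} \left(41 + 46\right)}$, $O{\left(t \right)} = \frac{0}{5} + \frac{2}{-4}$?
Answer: $10687 - \frac{i \sqrt{914}}{2} \approx 10687.0 - 15.116 i$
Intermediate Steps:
$O{\left(t \right)} = - \frac{1}{2}$ ($O{\left(t \right)} = 0 \cdot \frac{1}{5} + 2 \left(- \frac{1}{4}\right) = 0 - \frac{1}{2} = - \frac{1}{2}$)
$y = \frac{i \sqrt{914}}{2}$ ($y = \frac{\sqrt{-2013 - \frac{41 + 46}{2}}}{3} = \frac{\sqrt{-2013 - \frac{87}{2}}}{3} = \frac{\sqrt{- \frac{4113}{2}}}{3} = \frac{\frac{3}{2} i \sqrt{914}}{3} = \frac{i \sqrt{914}}{2} \approx 15.116 i$)
$10687 - y = 10687 - \frac{i \sqrt{914}}{2}$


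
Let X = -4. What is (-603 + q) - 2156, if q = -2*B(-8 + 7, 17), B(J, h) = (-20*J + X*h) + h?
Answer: -2697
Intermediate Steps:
B(J, h) = -20*J - 3*h (B(J, h) = (-20*J - 4*h) + h = -20*J - 3*h)
q = 62 (q = -2*(-20*(-8 + 7) - 3*17) = -2*(-20*(-1) - 51) = -2*(20 - 51) = -2*(-31) = 62)
(-603 + q) - 2156 = (-603 + 62) - 2156 = -541 - 2156 = -2697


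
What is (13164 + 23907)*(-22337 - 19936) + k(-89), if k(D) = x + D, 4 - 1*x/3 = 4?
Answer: -1567102472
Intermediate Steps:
x = 0 (x = 12 - 3*4 = 12 - 12 = 0)
k(D) = D (k(D) = 0 + D = D)
(13164 + 23907)*(-22337 - 19936) + k(-89) = (13164 + 23907)*(-22337 - 19936) - 89 = 37071*(-42273) - 89 = -1567102383 - 89 = -1567102472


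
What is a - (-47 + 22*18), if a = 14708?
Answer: 14359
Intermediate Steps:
a - (-47 + 22*18) = 14708 - (-47 + 22*18) = 14708 - (-47 + 396) = 14708 - 1*349 = 14708 - 349 = 14359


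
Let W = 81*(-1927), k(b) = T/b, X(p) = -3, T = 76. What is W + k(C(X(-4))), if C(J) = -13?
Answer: -2029207/13 ≈ -1.5609e+5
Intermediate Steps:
k(b) = 76/b
W = -156087
W + k(C(X(-4))) = -156087 + 76/(-13) = -156087 + 76*(-1/13) = -156087 - 76/13 = -2029207/13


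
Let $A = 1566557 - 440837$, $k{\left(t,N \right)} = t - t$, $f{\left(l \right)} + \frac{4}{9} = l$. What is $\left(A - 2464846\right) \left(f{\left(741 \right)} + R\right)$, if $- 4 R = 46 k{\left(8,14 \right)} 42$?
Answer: $- \frac{8925274790}{9} \approx -9.917 \cdot 10^{8}$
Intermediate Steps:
$f{\left(l \right)} = - \frac{4}{9} + l$
$k{\left(t,N \right)} = 0$
$A = 1125720$
$R = 0$ ($R = - \frac{46 \cdot 0 \cdot 42}{4} = - \frac{0 \cdot 42}{4} = \left(- \frac{1}{4}\right) 0 = 0$)
$\left(A - 2464846\right) \left(f{\left(741 \right)} + R\right) = \left(1125720 - 2464846\right) \left(\left(- \frac{4}{9} + 741\right) + 0\right) = - 1339126 \left(\frac{6665}{9} + 0\right) = \left(-1339126\right) \frac{6665}{9} = - \frac{8925274790}{9}$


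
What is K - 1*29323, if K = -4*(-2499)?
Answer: -19327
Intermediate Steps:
K = 9996
K - 1*29323 = 9996 - 1*29323 = 9996 - 29323 = -19327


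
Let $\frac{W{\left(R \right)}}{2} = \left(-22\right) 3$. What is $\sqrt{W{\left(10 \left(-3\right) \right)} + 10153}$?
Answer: $\sqrt{10021} \approx 100.1$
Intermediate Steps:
$W{\left(R \right)} = -132$ ($W{\left(R \right)} = 2 \left(\left(-22\right) 3\right) = 2 \left(-66\right) = -132$)
$\sqrt{W{\left(10 \left(-3\right) \right)} + 10153} = \sqrt{-132 + 10153} = \sqrt{10021}$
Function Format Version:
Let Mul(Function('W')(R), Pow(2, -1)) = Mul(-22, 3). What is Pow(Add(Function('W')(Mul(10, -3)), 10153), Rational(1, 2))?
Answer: Pow(10021, Rational(1, 2)) ≈ 100.10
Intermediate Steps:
Function('W')(R) = -132 (Function('W')(R) = Mul(2, Mul(-22, 3)) = Mul(2, -66) = -132)
Pow(Add(Function('W')(Mul(10, -3)), 10153), Rational(1, 2)) = Pow(Add(-132, 10153), Rational(1, 2)) = Pow(10021, Rational(1, 2))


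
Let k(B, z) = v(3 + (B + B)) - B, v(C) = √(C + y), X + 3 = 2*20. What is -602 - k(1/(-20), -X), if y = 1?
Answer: -12041/20 - √390/10 ≈ -604.02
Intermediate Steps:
X = 37 (X = -3 + 2*20 = -3 + 40 = 37)
v(C) = √(1 + C) (v(C) = √(C + 1) = √(1 + C))
k(B, z) = √(4 + 2*B) - B (k(B, z) = √(1 + (3 + (B + B))) - B = √(1 + (3 + 2*B)) - B = √(4 + 2*B) - B)
-602 - k(1/(-20), -X) = -602 - (√(4 + 2/(-20)) - 1/(-20)) = -602 - (√(4 + 2*(-1/20)) - 1*(-1/20)) = -602 - (√(4 - ⅒) + 1/20) = -602 - (√(39/10) + 1/20) = -602 - (√390/10 + 1/20) = -602 - (1/20 + √390/10) = -602 + (-1/20 - √390/10) = -12041/20 - √390/10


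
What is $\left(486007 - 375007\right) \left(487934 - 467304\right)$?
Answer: $2289930000$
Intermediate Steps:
$\left(486007 - 375007\right) \left(487934 - 467304\right) = 111000 \cdot 20630 = 2289930000$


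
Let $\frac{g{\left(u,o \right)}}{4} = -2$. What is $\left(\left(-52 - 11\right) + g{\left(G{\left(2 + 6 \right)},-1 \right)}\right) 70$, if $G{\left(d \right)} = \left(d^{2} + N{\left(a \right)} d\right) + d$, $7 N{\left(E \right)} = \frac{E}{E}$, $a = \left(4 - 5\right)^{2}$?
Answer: $-4970$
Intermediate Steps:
$a = 1$ ($a = \left(-1\right)^{2} = 1$)
$N{\left(E \right)} = \frac{1}{7}$ ($N{\left(E \right)} = \frac{E \frac{1}{E}}{7} = \frac{1}{7} \cdot 1 = \frac{1}{7}$)
$G{\left(d \right)} = d^{2} + \frac{8 d}{7}$ ($G{\left(d \right)} = \left(d^{2} + \frac{d}{7}\right) + d = d^{2} + \frac{8 d}{7}$)
$g{\left(u,o \right)} = -8$ ($g{\left(u,o \right)} = 4 \left(-2\right) = -8$)
$\left(\left(-52 - 11\right) + g{\left(G{\left(2 + 6 \right)},-1 \right)}\right) 70 = \left(\left(-52 - 11\right) - 8\right) 70 = \left(-63 - 8\right) 70 = \left(-71\right) 70 = -4970$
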